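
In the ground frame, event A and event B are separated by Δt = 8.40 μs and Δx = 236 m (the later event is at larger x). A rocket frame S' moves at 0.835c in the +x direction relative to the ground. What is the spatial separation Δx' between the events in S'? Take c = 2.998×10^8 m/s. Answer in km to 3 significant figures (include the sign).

γ = 1/√(1 − 0.835²) = 1.8174
Δx' = γ(Δx − vΔt) = 1.8174 × (236 m − 0.835×(2.998×10^8 m/s)×8.40×10^-6 s)
= 1.8174 × (-1866.8 m) = -3.39 km

Δx' ≈ -3.39 km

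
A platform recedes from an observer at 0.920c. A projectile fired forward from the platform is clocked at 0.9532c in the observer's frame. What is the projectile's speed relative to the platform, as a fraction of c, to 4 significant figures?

Inverse velocity addition: u' = (u − v)/(1 − uv/c²)
= (0.9532 − 0.920)/(1 − 0.9532×0.920) = 0.03320/0.123056 = 0.2698

u' ≈ 0.2698c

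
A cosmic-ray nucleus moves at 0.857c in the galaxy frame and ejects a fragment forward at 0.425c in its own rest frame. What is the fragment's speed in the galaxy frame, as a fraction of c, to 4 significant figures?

u ≈ 0.9397c

Compose boost 2: (0.425 + 0.857)/(1 + 0.425×0.857) = 1.282/1.36423 = 0.9397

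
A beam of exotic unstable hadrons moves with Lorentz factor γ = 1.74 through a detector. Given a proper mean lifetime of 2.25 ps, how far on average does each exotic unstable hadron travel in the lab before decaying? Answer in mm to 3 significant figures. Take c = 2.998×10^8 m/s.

d ≈ 0.961 mm

β = √(1 − 1/γ²) = √(1 − 1/1.74²) = 0.81836
Dilated lifetime: Δt = γτ₀ = 1.74 × 2.25 ps = 3.9150 ps
d = vΔt = 0.81836c × 3.9150 ps = 2.4534×10^8 m/s × 3.9150×10^-12 s = 0.961 mm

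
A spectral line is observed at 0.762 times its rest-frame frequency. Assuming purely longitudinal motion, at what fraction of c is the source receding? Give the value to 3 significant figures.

f_obs/f_src = √((1−β)/(1+β)) = 0.762  ⇒  (1−β)/(1+β) = 0.58064
β = |1 − D²|/(1 + D²) = |1 − 0.58064|/(1 + 0.58064) = 0.265

β ≈ 0.265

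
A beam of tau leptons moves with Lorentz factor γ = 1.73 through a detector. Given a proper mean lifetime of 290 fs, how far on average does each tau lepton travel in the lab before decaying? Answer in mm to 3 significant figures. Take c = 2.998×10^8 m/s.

d ≈ 0.123 mm

β = √(1 − 1/γ²) = √(1 − 1/1.73²) = 0.81601
Dilated lifetime: Δt = γτ₀ = 1.73 × 290 fs = 501.70 fs
d = vΔt = 0.81601c × 501.70 fs = 2.4464×10^8 m/s × 5.0170×10^-13 s = 0.123 mm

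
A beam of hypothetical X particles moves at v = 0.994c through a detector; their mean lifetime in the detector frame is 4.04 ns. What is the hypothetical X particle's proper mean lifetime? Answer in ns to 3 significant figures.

τ₀ ≈ 0.442 ns

γ = 1/√(1 − 0.994²) = 9.1424
Proper time: τ₀ = Δt/γ = 4.04/9.1424 = 0.442 ns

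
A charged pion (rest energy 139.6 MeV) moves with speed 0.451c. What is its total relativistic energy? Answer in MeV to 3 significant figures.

E ≈ 156 MeV

γ = 1/√(1 − 0.451²) = 1.1204
E = γm₀c² = 1.1204 × 139.6 MeV = 156 MeV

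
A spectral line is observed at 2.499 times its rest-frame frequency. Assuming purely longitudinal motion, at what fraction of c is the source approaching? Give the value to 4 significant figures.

β ≈ 0.7239

f_obs/f_src = √((1+β)/(1−β)) = 2.499  ⇒  (1+β)/(1−β) = 6.24500
β = |1 − D²|/(1 + D²) = |1 − 6.24500|/(1 + 6.24500) = 0.7239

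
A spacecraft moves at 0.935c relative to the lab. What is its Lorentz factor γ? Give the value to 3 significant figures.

γ ≈ 2.82

γ = 1/√(1 − β²) = 1/√(1 − 0.935²) = 1/√(0.12577) = 2.82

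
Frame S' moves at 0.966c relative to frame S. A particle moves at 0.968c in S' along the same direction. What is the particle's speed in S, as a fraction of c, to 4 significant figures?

u ≈ 0.9994c

Relativistic velocity addition: u = (u' + v)/(1 + u'v/c²)
= (0.968 + 0.966)/(1 + 0.968×0.966) = 1.934/1.93509 = 0.9994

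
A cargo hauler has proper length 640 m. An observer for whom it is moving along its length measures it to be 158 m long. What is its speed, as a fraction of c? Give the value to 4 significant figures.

γ = L₀/L = 640/158 = 4.05063
β = √(1 − 1/γ²) = 0.9690

β ≈ 0.9690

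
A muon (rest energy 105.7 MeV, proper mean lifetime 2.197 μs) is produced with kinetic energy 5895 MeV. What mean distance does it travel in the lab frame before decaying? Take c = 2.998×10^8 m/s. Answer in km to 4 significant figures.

γ = 1 + K/(m₀c²) = 1 + 5895/105.7 = 56.7711
β = √(1 − 1/γ²) = 0.999845
Dilated lifetime: γτ₀ = 56.7711 × 2.197 μs = 124.726 μs
d = βc·γτ₀ = 0.999845 × (2.998×10^8 m/s) × 0.000124726 s = 37.39 km

d ≈ 37.39 km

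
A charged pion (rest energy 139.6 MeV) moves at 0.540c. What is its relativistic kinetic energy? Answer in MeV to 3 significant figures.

γ = 1/√(1 − 0.540²) = 1.1881
K = (γ − 1)m₀c² = (1.1881 − 1) × 139.6 MeV = 0.18812 × 139.6 MeV = 26.3 MeV

K ≈ 26.3 MeV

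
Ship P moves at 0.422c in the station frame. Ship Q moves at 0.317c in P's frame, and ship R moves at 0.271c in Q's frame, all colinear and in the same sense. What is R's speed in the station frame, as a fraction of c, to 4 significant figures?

Compose boost 2: (0.317 + 0.422)/(1 + 0.317×0.422) = 0.7390/1.13377 = 0.651805
Compose boost 3: (0.271 + 0.651805)/(1 + 0.271×0.651805) = 0.922805/1.17664 = 0.7843

u ≈ 0.7843c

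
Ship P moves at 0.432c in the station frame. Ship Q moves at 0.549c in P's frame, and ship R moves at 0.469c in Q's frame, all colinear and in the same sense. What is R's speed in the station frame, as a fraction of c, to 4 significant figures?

u ≈ 0.9199c

Compose boost 2: (0.549 + 0.432)/(1 + 0.549×0.432) = 0.9810/1.23717 = 0.792940
Compose boost 3: (0.469 + 0.792940)/(1 + 0.469×0.792940) = 1.26194/1.37189 = 0.9199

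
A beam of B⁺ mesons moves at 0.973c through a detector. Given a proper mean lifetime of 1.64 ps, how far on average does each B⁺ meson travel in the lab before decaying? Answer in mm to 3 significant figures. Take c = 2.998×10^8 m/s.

d ≈ 2.07 mm

γ = 1/√(1 − 0.973²) = 4.3327
Dilated lifetime: Δt = γτ₀ = 4.3327 × 1.64 ps = 7.1056 ps
d = vΔt = 0.973c × 7.1056 ps = 2.9171×10^8 m/s × 7.1056×10^-12 s = 2.07 mm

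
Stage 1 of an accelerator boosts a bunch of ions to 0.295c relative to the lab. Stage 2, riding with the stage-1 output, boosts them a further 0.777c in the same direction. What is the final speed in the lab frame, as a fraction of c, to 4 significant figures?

Compose boost 2: (0.777 + 0.295)/(1 + 0.777×0.295) = 1.072/1.22921 = 0.8721

u ≈ 0.8721c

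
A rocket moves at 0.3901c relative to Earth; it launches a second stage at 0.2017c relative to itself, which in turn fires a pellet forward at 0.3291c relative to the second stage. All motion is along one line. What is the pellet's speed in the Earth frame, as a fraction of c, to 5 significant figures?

Compose boost 2: (0.2017 + 0.3901)/(1 + 0.2017×0.3901) = 0.59180/1.078683 = 0.5486319
Compose boost 3: (0.3291 + 0.5486319)/(1 + 0.3291×0.5486319) = 0.8777319/1.180555 = 0.74349

u ≈ 0.74349c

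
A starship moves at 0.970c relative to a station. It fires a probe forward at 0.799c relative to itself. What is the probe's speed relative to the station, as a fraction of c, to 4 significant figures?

Relativistic velocity addition: u = (u' + v)/(1 + u'v/c²)
= (0.799 + 0.970)/(1 + 0.799×0.970) = 1.769/1.77503 = 0.9966

u ≈ 0.9966c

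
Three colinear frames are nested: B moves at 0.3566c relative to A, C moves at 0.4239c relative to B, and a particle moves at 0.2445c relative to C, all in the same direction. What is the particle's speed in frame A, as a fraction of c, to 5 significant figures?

u ≈ 0.79133c

Compose boost 2: (0.4239 + 0.3566)/(1 + 0.4239×0.3566) = 0.78050/1.151163 = 0.6780101
Compose boost 3: (0.2445 + 0.6780101)/(1 + 0.2445×0.6780101) = 0.9225101/1.165773 = 0.79133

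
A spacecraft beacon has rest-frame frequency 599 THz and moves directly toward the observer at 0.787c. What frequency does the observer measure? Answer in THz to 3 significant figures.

Relativistic Doppler: f_obs = f_src √((1+β)/(1−β))
= 599 × √(1.7870/0.21300) = 599 × 2.8965 = 1730 THz

f_obs ≈ 1730 THz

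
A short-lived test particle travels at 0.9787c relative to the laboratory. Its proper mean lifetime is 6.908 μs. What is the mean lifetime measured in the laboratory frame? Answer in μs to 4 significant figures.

Δt ≈ 33.65 μs

γ = 1/√(1 − 0.9787²) = 4.87102
Time dilation: Δt = γτ₀ = 4.87102 × 6.908 μs = 33.65 μs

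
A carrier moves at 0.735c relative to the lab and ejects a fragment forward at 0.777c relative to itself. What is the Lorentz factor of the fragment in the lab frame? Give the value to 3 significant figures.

u_lab = (0.777 + 0.735)/(1 + 0.777×0.735) = 1.512/1.57110 = 0.962386
γ = 1/√(1 − 0.962386²) = 3.68

γ ≈ 3.68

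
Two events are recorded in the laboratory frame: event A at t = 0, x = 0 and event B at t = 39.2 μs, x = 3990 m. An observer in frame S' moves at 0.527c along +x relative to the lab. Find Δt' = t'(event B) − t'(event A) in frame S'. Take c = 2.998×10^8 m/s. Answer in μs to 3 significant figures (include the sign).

γ = 1/√(1 − 0.527²) = 1.1767
Δt' = γ(Δt − vΔx/c²) = 1.1767 × (39.2 μs − 0.527×3990 m / (2.998×10^8 m/s))
= 1.1767 × (32.186 μs) = 37.9 μs

Δt' ≈ 37.9 μs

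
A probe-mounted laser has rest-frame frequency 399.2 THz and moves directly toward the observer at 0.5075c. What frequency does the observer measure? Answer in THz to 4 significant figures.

f_obs ≈ 698.4 THz

Relativistic Doppler: f_obs = f_src √((1+β)/(1−β))
= 399.2 × √(1.50750/0.492500) = 399.2 × 1.74955 = 698.4 THz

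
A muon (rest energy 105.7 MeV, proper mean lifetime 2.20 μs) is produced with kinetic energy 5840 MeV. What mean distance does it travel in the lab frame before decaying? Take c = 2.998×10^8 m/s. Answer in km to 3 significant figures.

γ = 1 + K/(m₀c²) = 1 + 5840/105.7 = 56.251
β = √(1 − 1/γ²) = 0.99984
Dilated lifetime: γτ₀ = 56.251 × 2.20 μs = 123.75 μs
d = βc·γτ₀ = 0.99984 × (2.998×10^8 m/s) × 0.00012375 s = 37.1 km

d ≈ 37.1 km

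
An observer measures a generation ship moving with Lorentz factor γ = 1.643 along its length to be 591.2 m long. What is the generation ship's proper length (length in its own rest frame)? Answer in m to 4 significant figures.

γ = 1.643 (given)
L₀ = γL = 1.643 × 591.2 = 971.3 m

L₀ ≈ 971.3 m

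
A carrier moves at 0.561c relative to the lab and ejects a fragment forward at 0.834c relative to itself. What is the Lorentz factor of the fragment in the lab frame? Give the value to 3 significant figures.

u_lab = (0.834 + 0.561)/(1 + 0.834×0.561) = 1.395/1.46787 = 0.950354
γ = 1/√(1 − 0.950354²) = 3.21

γ ≈ 3.21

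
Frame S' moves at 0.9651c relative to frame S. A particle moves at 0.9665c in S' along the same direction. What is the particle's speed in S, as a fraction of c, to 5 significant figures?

u ≈ 0.99940c

Relativistic velocity addition: u = (u' + v)/(1 + u'v/c²)
= (0.9665 + 0.9651)/(1 + 0.9665×0.9651) = 1.9316/1.932769 = 0.99940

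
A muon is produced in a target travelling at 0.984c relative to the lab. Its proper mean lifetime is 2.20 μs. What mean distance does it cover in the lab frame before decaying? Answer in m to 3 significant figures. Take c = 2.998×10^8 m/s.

d ≈ 3640 m

γ = 1/√(1 − 0.984²) = 5.6127
Dilated lifetime: Δt = γτ₀ = 5.6127 × 2.20 μs = 12.348 μs
d = vΔt = 0.984c × 12.348 μs = 2.9500×10^8 m/s × 1.2348×10^-5 s = 3640 m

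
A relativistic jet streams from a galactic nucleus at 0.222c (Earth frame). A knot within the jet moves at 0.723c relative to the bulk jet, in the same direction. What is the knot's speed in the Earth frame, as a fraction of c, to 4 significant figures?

u ≈ 0.8143c

Relativistic velocity addition: u = (u' + v)/(1 + u'v/c²)
= (0.723 + 0.222)/(1 + 0.723×0.222) = 0.9450/1.16051 = 0.8143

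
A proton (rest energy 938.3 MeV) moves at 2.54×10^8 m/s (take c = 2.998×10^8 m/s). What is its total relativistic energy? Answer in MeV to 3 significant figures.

β = v/c = 2.54×10^8 / 2.998×10^8 = 0.84723
γ = 1/√(1 − 0.84723²) = 1.8824
E = γm₀c² = 1.8824 × 938.3 MeV = 1770 MeV

E ≈ 1770 MeV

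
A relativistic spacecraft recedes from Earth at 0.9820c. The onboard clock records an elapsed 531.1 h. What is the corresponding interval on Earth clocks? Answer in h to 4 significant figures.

Δt ≈ 2812 h

γ = 1/√(1 − 0.9820²) = 5.29434
Time dilation: Δt = γτ₀ = 5.29434 × 531.1 h = 2812 h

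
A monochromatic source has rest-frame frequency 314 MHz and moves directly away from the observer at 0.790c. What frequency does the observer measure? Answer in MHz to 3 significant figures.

Relativistic Doppler: f_obs = f_src √((1−β)/(1+β))
= 314 × √(0.21000/1.7900) = 314 × 0.34252 = 108 MHz

f_obs ≈ 108 MHz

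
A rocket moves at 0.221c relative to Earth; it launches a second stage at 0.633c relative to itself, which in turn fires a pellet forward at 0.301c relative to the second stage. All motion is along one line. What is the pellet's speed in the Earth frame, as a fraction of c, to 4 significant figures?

Compose boost 2: (0.633 + 0.221)/(1 + 0.633×0.221) = 0.8540/1.13989 = 0.749193
Compose boost 3: (0.301 + 0.749193)/(1 + 0.301×0.749193) = 1.05019/1.22551 = 0.8569

u ≈ 0.8569c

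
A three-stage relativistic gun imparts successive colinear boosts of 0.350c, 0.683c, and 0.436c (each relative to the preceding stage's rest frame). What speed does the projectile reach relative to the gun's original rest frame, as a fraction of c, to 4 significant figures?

Compose boost 2: (0.683 + 0.350)/(1 + 0.683×0.350) = 1.033/1.23905 = 0.833703
Compose boost 3: (0.436 + 0.833703)/(1 + 0.436×0.833703) = 1.26970/1.36349 = 0.9312

u ≈ 0.9312c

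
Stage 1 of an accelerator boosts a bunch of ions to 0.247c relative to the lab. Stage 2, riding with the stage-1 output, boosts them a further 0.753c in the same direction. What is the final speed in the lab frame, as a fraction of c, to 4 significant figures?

u ≈ 0.8432c

Compose boost 2: (0.753 + 0.247)/(1 + 0.753×0.247) = 1.000/1.18599 = 0.8432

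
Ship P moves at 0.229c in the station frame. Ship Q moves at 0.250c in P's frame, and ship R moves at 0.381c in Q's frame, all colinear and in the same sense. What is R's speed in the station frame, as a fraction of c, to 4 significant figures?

u ≈ 0.7113c

Compose boost 2: (0.250 + 0.229)/(1 + 0.250×0.229) = 0.4790/1.05725 = 0.453062
Compose boost 3: (0.381 + 0.453062)/(1 + 0.381×0.453062) = 0.834062/1.17262 = 0.7113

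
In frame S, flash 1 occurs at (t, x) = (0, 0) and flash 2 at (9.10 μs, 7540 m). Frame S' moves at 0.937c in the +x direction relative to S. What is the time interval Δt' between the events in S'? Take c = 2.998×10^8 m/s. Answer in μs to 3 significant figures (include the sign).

γ = 1/√(1 − 0.937²) = 2.8626
Δt' = γ(Δt − vΔx/c²) = 2.8626 × (9.10 μs − 0.937×7540 m / (2.998×10^8 m/s))
= 2.8626 × (-14.466 μs) = -41.4 μs

Δt' ≈ -41.4 μs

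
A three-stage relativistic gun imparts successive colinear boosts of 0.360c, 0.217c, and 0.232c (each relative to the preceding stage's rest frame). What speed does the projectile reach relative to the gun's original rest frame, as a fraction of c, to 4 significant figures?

Compose boost 2: (0.217 + 0.360)/(1 + 0.217×0.360) = 0.5770/1.07812 = 0.535191
Compose boost 3: (0.232 + 0.535191)/(1 + 0.232×0.535191) = 0.767191/1.12416 = 0.6825

u ≈ 0.6825c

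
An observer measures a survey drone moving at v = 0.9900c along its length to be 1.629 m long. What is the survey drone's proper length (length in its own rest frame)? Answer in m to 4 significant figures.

γ = 1/√(1 − 0.9900²) = 7.08881
L₀ = γL = 7.08881 × 1.629 = 11.55 m

L₀ ≈ 11.55 m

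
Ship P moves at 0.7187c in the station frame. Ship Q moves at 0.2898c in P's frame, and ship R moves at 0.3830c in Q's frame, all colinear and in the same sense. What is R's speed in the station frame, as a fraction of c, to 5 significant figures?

Compose boost 2: (0.2898 + 0.7187)/(1 + 0.2898×0.7187) = 1.0085/1.208279 = 0.8346580
Compose boost 3: (0.3830 + 0.8346580)/(1 + 0.3830×0.8346580) = 1.217658/1.319674 = 0.92270

u ≈ 0.92270c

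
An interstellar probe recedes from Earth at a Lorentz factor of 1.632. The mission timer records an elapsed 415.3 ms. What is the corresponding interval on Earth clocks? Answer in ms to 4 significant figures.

γ = 1.632 (given)
Time dilation: Δt = γτ₀ = 1.632 × 415.3 ms = 677.8 ms

Δt ≈ 677.8 ms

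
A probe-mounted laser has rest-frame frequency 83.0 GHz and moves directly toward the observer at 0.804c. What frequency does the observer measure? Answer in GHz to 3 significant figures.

f_obs ≈ 252 GHz

Relativistic Doppler: f_obs = f_src √((1+β)/(1−β))
= 83.0 × √(1.8040/0.19600) = 83.0 × 3.0338 = 252 GHz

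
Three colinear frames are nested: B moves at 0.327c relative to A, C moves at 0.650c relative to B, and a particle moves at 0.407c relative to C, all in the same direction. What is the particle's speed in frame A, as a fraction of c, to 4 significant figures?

Compose boost 2: (0.650 + 0.327)/(1 + 0.650×0.327) = 0.9770/1.21255 = 0.805740
Compose boost 3: (0.407 + 0.805740)/(1 + 0.407×0.805740) = 1.21274/1.32794 = 0.9133

u ≈ 0.9133c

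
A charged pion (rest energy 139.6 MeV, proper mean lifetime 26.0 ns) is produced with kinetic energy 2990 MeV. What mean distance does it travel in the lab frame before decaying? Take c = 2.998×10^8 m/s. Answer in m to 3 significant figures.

γ = 1 + K/(m₀c²) = 1 + 2990/139.6 = 22.418
β = √(1 − 1/γ²) = 0.99900
Dilated lifetime: γτ₀ = 22.418 × 26.0 ns = 582.88 ns
d = βc·γτ₀ = 0.99900 × (2.998×10^8 m/s) × 5.8288×10^-7 s = 175 m

d ≈ 175 m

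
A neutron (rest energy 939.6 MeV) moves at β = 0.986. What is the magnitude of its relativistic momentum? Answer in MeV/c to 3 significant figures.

γ = 1/√(1 − 0.986²) = 5.9972
p = γβm₀c = 5.9972 × 0.986 × 939.6 MeV/c = 5560 MeV/c

p ≈ 5560 MeV/c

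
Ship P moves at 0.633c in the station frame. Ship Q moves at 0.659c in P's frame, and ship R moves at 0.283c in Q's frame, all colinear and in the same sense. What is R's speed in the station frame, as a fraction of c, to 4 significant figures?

Compose boost 2: (0.659 + 0.633)/(1 + 0.659×0.633) = 1.292/1.41715 = 0.911691
Compose boost 3: (0.283 + 0.911691)/(1 + 0.283×0.911691) = 1.19469/1.25801 = 0.9497

u ≈ 0.9497c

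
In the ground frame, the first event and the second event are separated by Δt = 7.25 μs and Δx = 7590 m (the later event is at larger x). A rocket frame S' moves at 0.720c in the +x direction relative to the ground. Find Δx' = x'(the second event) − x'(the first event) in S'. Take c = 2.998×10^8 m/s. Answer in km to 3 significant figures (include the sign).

γ = 1/√(1 − 0.720²) = 1.4410
Δx' = γ(Δx − vΔt) = 1.4410 × (7590 m − 0.720×(2.998×10^8 m/s)×7.25×10^-6 s)
= 1.4410 × (6025.0 m) = 8.68 km

Δx' ≈ 8.68 km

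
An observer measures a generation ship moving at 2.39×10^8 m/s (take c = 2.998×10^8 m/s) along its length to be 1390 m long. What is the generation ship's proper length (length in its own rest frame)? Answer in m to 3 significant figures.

L₀ ≈ 2300 m

β = v/c = 2.39×10^8 / 2.998×10^8 = 0.79720
γ = 1/√(1 − 0.79720²) = 1.6564
L₀ = γL = 1.6564 × 1390 = 2300 m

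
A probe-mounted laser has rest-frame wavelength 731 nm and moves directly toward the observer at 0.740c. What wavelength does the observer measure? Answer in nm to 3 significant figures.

λ_obs ≈ 283 nm

Relativistic Doppler: λ_obs = λ_src √((1−β)/(1+β))
= 731 × √(0.26000/1.7400) = 731 × 0.38656 = 283 nm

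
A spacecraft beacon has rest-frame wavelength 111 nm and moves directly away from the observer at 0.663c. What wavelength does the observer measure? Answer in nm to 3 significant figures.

Relativistic Doppler: λ_obs = λ_src √((1+β)/(1−β))
= 111 × √(1.6630/0.33700) = 111 × 2.2214 = 247 nm

λ_obs ≈ 247 nm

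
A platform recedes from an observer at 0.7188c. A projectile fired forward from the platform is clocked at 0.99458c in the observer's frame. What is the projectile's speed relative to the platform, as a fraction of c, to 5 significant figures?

Inverse velocity addition: u' = (u − v)/(1 − uv/c²)
= (0.99458 − 0.7188)/(1 − 0.99458×0.7188) = 0.27578/0.2850959 = 0.96732

u' ≈ 0.96732c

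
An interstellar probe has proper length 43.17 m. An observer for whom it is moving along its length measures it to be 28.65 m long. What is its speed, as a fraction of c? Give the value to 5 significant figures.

γ = L₀/L = 43.17/28.65 = 1.506806
β = √(1 − 1/γ²) = 0.74804

β ≈ 0.74804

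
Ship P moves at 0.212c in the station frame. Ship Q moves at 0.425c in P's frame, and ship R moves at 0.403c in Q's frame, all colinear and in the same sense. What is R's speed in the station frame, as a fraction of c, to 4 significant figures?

Compose boost 2: (0.425 + 0.212)/(1 + 0.425×0.212) = 0.6370/1.09010 = 0.584350
Compose boost 3: (0.403 + 0.584350)/(1 + 0.403×0.584350) = 0.987350/1.23549 = 0.7992

u ≈ 0.7992c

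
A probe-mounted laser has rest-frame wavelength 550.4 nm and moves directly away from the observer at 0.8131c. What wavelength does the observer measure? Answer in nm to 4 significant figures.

λ_obs ≈ 1714 nm

Relativistic Doppler: λ_obs = λ_src √((1+β)/(1−β))
= 550.4 × √(1.81310/0.186900) = 550.4 × 3.11463 = 1714 nm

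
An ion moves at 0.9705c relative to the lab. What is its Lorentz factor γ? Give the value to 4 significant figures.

γ = 1/√(1 − β²) = 1/√(1 − 0.9705²) = 1/√(0.0581297) = 4.148

γ ≈ 4.148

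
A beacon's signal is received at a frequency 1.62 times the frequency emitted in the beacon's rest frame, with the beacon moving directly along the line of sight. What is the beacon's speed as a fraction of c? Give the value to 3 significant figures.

f_obs/f_src = √((1+β)/(1−β)) = 1.62  ⇒  (1+β)/(1−β) = 2.6244
β = |1 − D²|/(1 + D²) = |1 − 2.6244|/(1 + 2.6244) = 0.448

β ≈ 0.448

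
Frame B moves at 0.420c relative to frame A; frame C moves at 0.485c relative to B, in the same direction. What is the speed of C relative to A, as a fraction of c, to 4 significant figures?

u ≈ 0.7518c

Compose boost 2: (0.485 + 0.420)/(1 + 0.485×0.420) = 0.9050/1.20370 = 0.7518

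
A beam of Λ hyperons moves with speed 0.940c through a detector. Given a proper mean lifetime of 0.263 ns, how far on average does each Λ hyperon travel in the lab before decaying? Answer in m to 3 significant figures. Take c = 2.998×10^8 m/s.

d ≈ 0.217 m

γ = 1/√(1 − 0.940²) = 2.9311
Dilated lifetime: Δt = γτ₀ = 2.9311 × 0.263 ns = 0.77087 ns
d = vΔt = 0.940c × 0.77087 ns = 2.8181×10^8 m/s × 7.7087×10^-10 s = 0.217 m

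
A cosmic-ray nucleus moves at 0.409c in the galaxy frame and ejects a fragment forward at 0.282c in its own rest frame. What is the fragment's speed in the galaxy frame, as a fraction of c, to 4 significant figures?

u ≈ 0.6195c

Compose boost 2: (0.282 + 0.409)/(1 + 0.282×0.409) = 0.6910/1.11534 = 0.6195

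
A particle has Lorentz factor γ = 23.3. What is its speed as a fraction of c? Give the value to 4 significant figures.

β = √(1 − 1/γ²) = √(1 − 1/23.3²) = √(0.998158) = 0.9991

β ≈ 0.9991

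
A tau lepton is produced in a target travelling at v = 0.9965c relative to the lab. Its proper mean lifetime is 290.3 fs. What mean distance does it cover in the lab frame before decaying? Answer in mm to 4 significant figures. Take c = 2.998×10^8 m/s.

d ≈ 1.037 mm

γ = 1/√(1 − 0.9965²) = 11.9628
Dilated lifetime: Δt = γτ₀ = 11.9628 × 290.3 fs = 3472.79 fs
d = vΔt = 0.9965c × 3472.79 fs = 2.98751×10^8 m/s × 3.47279×10^-12 s = 1.037 mm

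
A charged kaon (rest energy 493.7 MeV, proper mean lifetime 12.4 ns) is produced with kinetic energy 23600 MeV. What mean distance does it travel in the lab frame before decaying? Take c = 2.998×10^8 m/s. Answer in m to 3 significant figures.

γ = 1 + K/(m₀c²) = 1 + 23600/493.7 = 48.802
β = √(1 − 1/γ²) = 0.99979
Dilated lifetime: γτ₀ = 48.802 × 12.4 ns = 605.15 ns
d = βc·γτ₀ = 0.99979 × (2.998×10^8 m/s) × 6.0515×10^-7 s = 181 m

d ≈ 181 m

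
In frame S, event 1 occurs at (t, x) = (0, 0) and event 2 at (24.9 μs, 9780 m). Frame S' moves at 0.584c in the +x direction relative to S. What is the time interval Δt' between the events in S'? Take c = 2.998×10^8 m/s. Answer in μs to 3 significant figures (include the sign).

γ = 1/√(1 − 0.584²) = 1.2319
Δt' = γ(Δt − vΔx/c²) = 1.2319 × (24.9 μs − 0.584×9780 m / (2.998×10^8 m/s))
= 1.2319 × (5.8489 μs) = 7.21 μs

Δt' ≈ 7.21 μs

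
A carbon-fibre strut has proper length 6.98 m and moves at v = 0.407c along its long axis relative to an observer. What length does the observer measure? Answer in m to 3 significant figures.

L ≈ 6.38 m

γ = 1/√(1 − 0.407²) = 1.0948
Length contraction: L = L₀/γ = 6.98/1.0948 = 6.38 m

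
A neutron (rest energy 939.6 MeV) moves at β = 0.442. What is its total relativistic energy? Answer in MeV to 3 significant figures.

E ≈ 1050 MeV

γ = 1/√(1 − 0.442²) = 1.1148
E = γm₀c² = 1.1148 × 939.6 MeV = 1050 MeV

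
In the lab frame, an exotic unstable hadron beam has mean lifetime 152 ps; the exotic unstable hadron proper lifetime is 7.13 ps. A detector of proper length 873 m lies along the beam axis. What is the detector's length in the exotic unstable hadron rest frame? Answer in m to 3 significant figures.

Time dilation ⇒ γ = Δt/τ₀ = 152/7.13 = 21.318
Length contraction: L = L₀/γ = 873/21.318 = 41.0 m

L ≈ 41.0 m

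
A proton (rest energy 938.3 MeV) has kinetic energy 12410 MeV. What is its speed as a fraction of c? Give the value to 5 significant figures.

β ≈ 0.99753

γ = 1 + K/(m₀c²) = 1 + 12410/938.3 = 14.22605
β = √(1 − 1/γ²) = 0.99753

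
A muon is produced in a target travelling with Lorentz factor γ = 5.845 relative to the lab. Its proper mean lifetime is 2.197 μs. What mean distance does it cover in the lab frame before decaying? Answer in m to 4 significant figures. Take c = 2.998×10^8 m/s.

d ≈ 3793 m

β = √(1 − 1/γ²) = √(1 − 1/5.845²) = 0.985256
Dilated lifetime: Δt = γτ₀ = 5.845 × 2.197 μs = 12.8415 μs
d = vΔt = 0.985256c × 12.8415 μs = 2.95380×10^8 m/s × 1.28415×10^-5 s = 3793 m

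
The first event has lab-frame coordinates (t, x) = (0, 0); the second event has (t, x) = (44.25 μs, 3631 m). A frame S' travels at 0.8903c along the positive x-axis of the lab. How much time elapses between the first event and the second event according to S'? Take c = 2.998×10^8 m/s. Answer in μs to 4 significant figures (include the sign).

Δt' ≈ 73.49 μs

γ = 1/√(1 − 0.8903²) = 2.19599
Δt' = γ(Δt − vΔx/c²) = 2.19599 × (44.25 μs − 0.8903×3631 m / (2.998×10^8 m/s))
= 2.19599 × (33.4672 μs) = 73.49 μs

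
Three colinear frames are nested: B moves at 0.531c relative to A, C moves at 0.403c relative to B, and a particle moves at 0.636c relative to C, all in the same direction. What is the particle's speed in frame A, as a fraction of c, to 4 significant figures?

u ≈ 0.9436c

Compose boost 2: (0.403 + 0.531)/(1 + 0.403×0.531) = 0.9340/1.21399 = 0.769362
Compose boost 3: (0.636 + 0.769362)/(1 + 0.636×0.769362) = 1.40536/1.48931 = 0.9436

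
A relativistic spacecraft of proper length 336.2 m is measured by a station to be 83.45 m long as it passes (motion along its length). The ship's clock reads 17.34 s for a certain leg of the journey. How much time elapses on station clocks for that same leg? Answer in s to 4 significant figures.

Δt ≈ 69.86 s

Length contraction ⇒ γ = L₀/L = 336.2/83.45 = 4.02876
Time dilation: Δt = γτ₀ = 4.02876 × 17.34 s = 69.86 s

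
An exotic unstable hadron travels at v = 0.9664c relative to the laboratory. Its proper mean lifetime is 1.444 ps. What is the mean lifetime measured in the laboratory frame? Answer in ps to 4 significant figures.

γ = 1/√(1 − 0.9664²) = 3.89040
Time dilation: Δt = γτ₀ = 3.89040 × 1.444 ps = 5.618 ps

Δt ≈ 5.618 ps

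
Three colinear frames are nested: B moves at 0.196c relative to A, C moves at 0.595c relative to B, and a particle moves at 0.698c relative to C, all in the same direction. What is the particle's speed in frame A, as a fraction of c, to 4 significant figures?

Compose boost 2: (0.595 + 0.196)/(1 + 0.595×0.196) = 0.7910/1.11662 = 0.708388
Compose boost 3: (0.698 + 0.708388)/(1 + 0.698×0.708388) = 1.40639/1.49445 = 0.9411

u ≈ 0.9411c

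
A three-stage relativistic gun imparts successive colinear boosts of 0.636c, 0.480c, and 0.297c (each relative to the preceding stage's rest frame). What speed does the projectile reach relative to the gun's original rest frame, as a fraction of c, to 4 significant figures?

u ≈ 0.9187c

Compose boost 2: (0.480 + 0.636)/(1 + 0.480×0.636) = 1.116/1.30528 = 0.854989
Compose boost 3: (0.297 + 0.854989)/(1 + 0.297×0.854989) = 1.15199/1.25393 = 0.9187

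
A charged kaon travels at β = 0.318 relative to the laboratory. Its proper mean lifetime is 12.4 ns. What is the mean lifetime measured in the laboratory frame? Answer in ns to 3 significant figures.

γ = 1/√(1 − 0.318²) = 1.0548
Time dilation: Δt = γτ₀ = 1.0548 × 12.4 ns = 13.1 ns

Δt ≈ 13.1 ns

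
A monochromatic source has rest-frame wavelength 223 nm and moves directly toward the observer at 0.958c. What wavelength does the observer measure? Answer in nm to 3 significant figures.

Relativistic Doppler: λ_obs = λ_src √((1−β)/(1+β))
= 223 × √(0.042000/1.9580) = 223 × 0.14646 = 32.7 nm

λ_obs ≈ 32.7 nm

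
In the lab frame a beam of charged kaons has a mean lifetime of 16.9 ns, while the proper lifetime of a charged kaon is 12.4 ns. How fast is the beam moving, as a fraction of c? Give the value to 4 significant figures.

β ≈ 0.6794

γ = Δt/τ₀ = 16.9/12.4 = 1.36290
β = √(1 − 1/γ²) = √(1 − 1/1.36290²) = 0.6794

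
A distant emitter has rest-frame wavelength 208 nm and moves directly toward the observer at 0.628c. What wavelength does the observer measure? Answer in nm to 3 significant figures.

Relativistic Doppler: λ_obs = λ_src √((1−β)/(1+β))
= 208 × √(0.37200/1.6280) = 208 × 0.47802 = 99.4 nm

λ_obs ≈ 99.4 nm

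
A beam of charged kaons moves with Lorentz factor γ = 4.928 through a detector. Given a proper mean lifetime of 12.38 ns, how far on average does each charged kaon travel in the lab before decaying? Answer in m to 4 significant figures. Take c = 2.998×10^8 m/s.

β = √(1 − 1/γ²) = √(1 − 1/4.928²) = 0.979195
Dilated lifetime: Δt = γτ₀ = 4.928 × 12.38 ns = 61.0086 ns
d = vΔt = 0.979195c × 61.0086 ns = 2.93563×10^8 m/s × 6.10086×10^-8 s = 17.91 m

d ≈ 17.91 m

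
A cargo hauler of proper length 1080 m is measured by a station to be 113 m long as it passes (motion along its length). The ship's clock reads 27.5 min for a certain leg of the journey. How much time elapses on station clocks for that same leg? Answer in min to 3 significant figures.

Length contraction ⇒ γ = L₀/L = 1080/113 = 9.5575
Time dilation: Δt = γτ₀ = 9.5575 × 27.5 min = 263 min

Δt ≈ 263 min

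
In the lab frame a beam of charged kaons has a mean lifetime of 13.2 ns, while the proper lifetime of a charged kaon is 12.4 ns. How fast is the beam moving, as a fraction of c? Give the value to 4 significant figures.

β ≈ 0.3428

γ = Δt/τ₀ = 13.2/12.4 = 1.06452
β = √(1 − 1/γ²) = √(1 − 1/1.06452²) = 0.3428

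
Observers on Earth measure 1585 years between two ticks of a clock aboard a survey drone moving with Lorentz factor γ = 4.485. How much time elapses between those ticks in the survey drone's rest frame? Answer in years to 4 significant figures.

τ₀ ≈ 353.4 years

γ = 4.485 (given)
Proper time: τ₀ = Δt/γ = 1585/4.485 = 353.4 years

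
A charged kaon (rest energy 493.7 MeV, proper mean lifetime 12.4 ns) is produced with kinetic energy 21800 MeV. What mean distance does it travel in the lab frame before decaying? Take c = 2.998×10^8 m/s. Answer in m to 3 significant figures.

d ≈ 168 m

γ = 1 + K/(m₀c²) = 1 + 21800/493.7 = 45.156
β = √(1 − 1/γ²) = 0.99975
Dilated lifetime: γτ₀ = 45.156 × 12.4 ns = 559.94 ns
d = βc·γτ₀ = 0.99975 × (2.998×10^8 m/s) × 5.5994×10^-7 s = 168 m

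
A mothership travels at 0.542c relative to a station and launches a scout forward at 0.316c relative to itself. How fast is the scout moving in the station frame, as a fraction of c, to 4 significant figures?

u ≈ 0.7325c

Compose boost 2: (0.316 + 0.542)/(1 + 0.316×0.542) = 0.8580/1.17127 = 0.7325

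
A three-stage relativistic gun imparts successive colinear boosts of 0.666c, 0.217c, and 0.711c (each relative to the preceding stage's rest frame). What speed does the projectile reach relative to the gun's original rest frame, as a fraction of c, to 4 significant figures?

u ≈ 0.9574c

Compose boost 2: (0.217 + 0.666)/(1 + 0.217×0.666) = 0.8830/1.14452 = 0.771501
Compose boost 3: (0.711 + 0.771501)/(1 + 0.711×0.771501) = 1.48250/1.54854 = 0.9574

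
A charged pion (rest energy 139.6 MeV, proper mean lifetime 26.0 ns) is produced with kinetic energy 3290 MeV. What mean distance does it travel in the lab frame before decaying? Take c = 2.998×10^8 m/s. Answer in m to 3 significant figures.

d ≈ 191 m

γ = 1 + K/(m₀c²) = 1 + 3290/139.6 = 24.567
β = √(1 − 1/γ²) = 0.99917
Dilated lifetime: γτ₀ = 24.567 × 26.0 ns = 638.75 ns
d = βc·γτ₀ = 0.99917 × (2.998×10^8 m/s) × 6.3875×10^-7 s = 191 m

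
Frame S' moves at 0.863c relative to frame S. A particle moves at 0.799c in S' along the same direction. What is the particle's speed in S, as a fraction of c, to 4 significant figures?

u ≈ 0.9837c

Relativistic velocity addition: u = (u' + v)/(1 + u'v/c²)
= (0.799 + 0.863)/(1 + 0.799×0.863) = 1.662/1.68954 = 0.9837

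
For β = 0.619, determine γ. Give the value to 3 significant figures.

γ = 1/√(1 − β²) = 1/√(1 − 0.619²) = 1/√(0.61684) = 1.27

γ ≈ 1.27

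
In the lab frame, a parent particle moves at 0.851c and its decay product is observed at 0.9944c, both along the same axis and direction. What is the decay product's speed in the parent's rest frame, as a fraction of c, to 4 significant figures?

u' ≈ 0.9326c

Inverse velocity addition: u' = (u − v)/(1 − uv/c²)
= (0.9944 − 0.851)/(1 − 0.9944×0.851) = 0.1434/0.153766 = 0.9326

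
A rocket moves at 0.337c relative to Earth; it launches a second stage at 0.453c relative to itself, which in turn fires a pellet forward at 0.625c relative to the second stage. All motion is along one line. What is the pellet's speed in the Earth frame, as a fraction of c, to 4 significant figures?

Compose boost 2: (0.453 + 0.337)/(1 + 0.453×0.337) = 0.7900/1.15266 = 0.685371
Compose boost 3: (0.625 + 0.685371)/(1 + 0.625×0.685371) = 1.31037/1.42836 = 0.9174

u ≈ 0.9174c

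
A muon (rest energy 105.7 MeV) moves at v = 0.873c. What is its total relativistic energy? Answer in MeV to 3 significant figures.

E ≈ 217 MeV

γ = 1/√(1 − 0.873²) = 2.0504
E = γm₀c² = 2.0504 × 105.7 MeV = 217 MeV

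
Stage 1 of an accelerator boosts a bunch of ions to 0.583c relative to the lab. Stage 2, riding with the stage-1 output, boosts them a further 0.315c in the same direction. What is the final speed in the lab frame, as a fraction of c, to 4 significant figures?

u ≈ 0.7587c

Compose boost 2: (0.315 + 0.583)/(1 + 0.315×0.583) = 0.8980/1.18365 = 0.7587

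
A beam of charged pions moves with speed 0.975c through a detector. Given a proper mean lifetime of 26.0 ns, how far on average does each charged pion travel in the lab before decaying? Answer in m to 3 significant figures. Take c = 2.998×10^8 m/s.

γ = 1/√(1 − 0.975²) = 4.5004
Dilated lifetime: Δt = γτ₀ = 4.5004 × 26.0 ns = 117.01 ns
d = vΔt = 0.975c × 117.01 ns = 2.9230×10^8 m/s × 1.1701×10^-7 s = 34.2 m

d ≈ 34.2 m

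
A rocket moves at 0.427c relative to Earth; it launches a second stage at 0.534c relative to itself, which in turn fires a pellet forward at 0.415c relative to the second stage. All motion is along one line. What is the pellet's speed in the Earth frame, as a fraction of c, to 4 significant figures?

u ≈ 0.9040c

Compose boost 2: (0.534 + 0.427)/(1 + 0.534×0.427) = 0.9610/1.22802 = 0.782562
Compose boost 3: (0.415 + 0.782562)/(1 + 0.415×0.782562) = 1.19756/1.32476 = 0.9040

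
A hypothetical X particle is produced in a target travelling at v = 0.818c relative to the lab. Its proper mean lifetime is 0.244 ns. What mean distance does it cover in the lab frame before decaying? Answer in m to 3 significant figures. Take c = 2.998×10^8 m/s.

d ≈ 0.104 m

γ = 1/√(1 − 0.818²) = 1.7385
Dilated lifetime: Δt = γτ₀ = 1.7385 × 0.244 ns = 0.42419 ns
d = vΔt = 0.818c × 0.42419 ns = 2.4524×10^8 m/s × 4.2419×10^-10 s = 0.104 m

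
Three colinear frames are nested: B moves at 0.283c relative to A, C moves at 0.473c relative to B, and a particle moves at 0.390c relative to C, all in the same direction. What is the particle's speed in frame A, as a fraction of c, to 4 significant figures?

u ≈ 0.8387c

Compose boost 2: (0.473 + 0.283)/(1 + 0.473×0.283) = 0.7560/1.13386 = 0.666750
Compose boost 3: (0.390 + 0.666750)/(1 + 0.390×0.666750) = 1.05675/1.26003 = 0.8387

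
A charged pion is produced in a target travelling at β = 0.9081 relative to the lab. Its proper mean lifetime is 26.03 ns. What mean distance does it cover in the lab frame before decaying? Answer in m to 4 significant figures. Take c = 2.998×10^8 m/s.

d ≈ 16.92 m

γ = 1/√(1 − 0.9081²) = 2.38804
Dilated lifetime: Δt = γτ₀ = 2.38804 × 26.03 ns = 62.1607 ns
d = vΔt = 0.9081c × 62.1607 ns = 2.72248×10^8 m/s × 6.21607×10^-8 s = 16.92 m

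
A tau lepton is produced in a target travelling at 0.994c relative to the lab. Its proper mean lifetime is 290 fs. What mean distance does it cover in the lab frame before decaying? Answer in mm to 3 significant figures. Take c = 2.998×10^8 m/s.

d ≈ 0.790 mm

γ = 1/√(1 − 0.994²) = 9.1424
Dilated lifetime: Δt = γτ₀ = 9.1424 × 290 fs = 2651.3 fs
d = vΔt = 0.994c × 2651.3 fs = 2.9800×10^8 m/s × 2.6513×10^-12 s = 0.790 mm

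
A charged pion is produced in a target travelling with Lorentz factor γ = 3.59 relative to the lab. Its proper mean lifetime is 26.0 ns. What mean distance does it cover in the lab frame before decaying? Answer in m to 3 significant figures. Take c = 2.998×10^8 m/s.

d ≈ 26.9 m

β = √(1 − 1/γ²) = √(1 − 1/3.59²) = 0.96042
Dilated lifetime: Δt = γτ₀ = 3.59 × 26.0 ns = 93.340 ns
d = vΔt = 0.96042c × 93.340 ns = 2.8793×10^8 m/s × 9.3340×10^-8 s = 26.9 m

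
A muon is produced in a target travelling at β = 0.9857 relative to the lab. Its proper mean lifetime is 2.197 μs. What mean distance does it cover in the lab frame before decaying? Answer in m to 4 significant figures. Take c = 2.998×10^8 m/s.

d ≈ 3853 m

γ = 1/√(1 − 0.9857²) = 5.93438
Dilated lifetime: Δt = γτ₀ = 5.93438 × 2.197 μs = 13.0378 μs
d = vΔt = 0.9857c × 13.0378 μs = 2.95513×10^8 m/s × 1.30378×10^-5 s = 3853 m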